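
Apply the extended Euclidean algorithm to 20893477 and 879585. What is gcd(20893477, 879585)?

Apply Euclid's algorithm to 20893477 and 879585:
20893477 = 23×879585 + 663022
879585 = 1×663022 + 216563
663022 = 3×216563 + 13333
216563 = 16×13333 + 3235
13333 = 4×3235 + 393
3235 = 8×393 + 91
393 = 4×91 + 29
91 = 3×29 + 4
29 = 7×4 + 1
4 = 4×1 + 0
gcd(20893477, 879585) = 1.
Express as a combination:
1 = 29 − 7·4
1 = −7·91 + 22·29
1 = 22·393 − 95·91
1 = −95·3235 + 782·393
1 = 782·13333 − 3223·3235
1 = −3223·216563 + 52350·13333
1 = 52350·663022 − 160273·216563
1 = −160273·879585 + 212623·663022
1 = 212623·20893477 − 5050602·879585
So 1 = (212623)·20893477 + (-5050602)·879585.

1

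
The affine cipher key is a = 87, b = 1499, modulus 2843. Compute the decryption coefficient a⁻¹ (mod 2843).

915

Apply the Euclidean algorithm to 2843 and 87:
2843 = 32·87 + 59
87 = 1·59 + 28
59 = 2·28 + 3
28 = 9·3 + 1
3 = 3·1 + 0
Since gcd(87, 2843) = 1, back-substitute to write 1 as a combination:
1 = 28 − 9·3
1 = −9·59 + 19·28
1 = 19·87 − 28·59
1 = −28·2843 + 915·87
So 87·915 ≡ 1 (mod 2843).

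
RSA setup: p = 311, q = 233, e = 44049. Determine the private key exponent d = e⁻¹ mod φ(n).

449

φ(n) = (p−1)(q−1) = 310·232 = 71920.
Need d with 44049·d ≡ 1 (mod 71920). Apply the extended Euclidean algorithm:
71920 = 1·44049 + 27871
44049 = 1·27871 + 16178
27871 = 1·16178 + 11693
16178 = 1·11693 + 4485
11693 = 2·4485 + 2723
4485 = 1·2723 + 1762
2723 = 1·1762 + 961
1762 = 1·961 + 801
961 = 1·801 + 160
801 = 5·160 + 1
160 = 160·1 + 0
Back-substitute:
1 = 801 − 5·160
1 = −5·961 + 6·801
1 = 6·1762 − 11·961
1 = −11·2723 + 17·1762
1 = 17·4485 − 28·2723
1 = −28·11693 + 73·4485
1 = 73·16178 − 101·11693
1 = −101·27871 + 174·16178
1 = 174·44049 − 275·27871
1 = −275·71920 + 449·44049
So 44049·449 ≡ 1 (mod 71920), hence d = 449.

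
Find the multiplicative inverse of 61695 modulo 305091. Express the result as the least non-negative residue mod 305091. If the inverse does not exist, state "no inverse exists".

no inverse exists

Euclidean algorithm on 305091, 61695:
305091 = 4×61695 + 58311
61695 = 1×58311 + 3384
58311 = 17×3384 + 783
3384 = 4×783 + 252
783 = 3×252 + 27
252 = 9×27 + 9
27 = 3×9 + 0
The gcd is 9, not 1, hence no inverse exists.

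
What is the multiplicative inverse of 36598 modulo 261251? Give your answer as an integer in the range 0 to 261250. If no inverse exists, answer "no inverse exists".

Run Euclid on (261251, 36598):
261251 = 7·36598 + 5065
36598 = 7·5065 + 1143
5065 = 4·1143 + 493
1143 = 2·493 + 157
493 = 3·157 + 22
157 = 7·22 + 3
22 = 7·3 + 1
3 = 3·1 + 0
gcd = 1, so the inverse exists. Back-substitute:
1 = 22 − 7·3
1 = −7·157 + 50·22
1 = 50·493 − 157·157
1 = −157·1143 + 364·493
1 = 364·5065 − 1613·1143
1 = −1613·36598 + 11655·5065
1 = 11655·261251 − 83198·36598
So 36598·(-83198) ≡ 1 (mod 261251), and -83198 ≡ 178053 (mod 261251).

178053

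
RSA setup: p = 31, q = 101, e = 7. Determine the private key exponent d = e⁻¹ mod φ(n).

2143

φ(n) = (p−1)(q−1) = 30·100 = 3000.
Need d with 7·d ≡ 1 (mod 3000). Apply the extended Euclidean algorithm:
3000 = 428×7 + 4
7 = 1×4 + 3
4 = 1×3 + 1
3 = 3×1 + 0
Back-substitute:
1 = 4 − 3
1 = −7 + 2·4
1 = 2·3000 − 857·7
So 7·(-857) ≡ 1 (mod 3000), hence d ≡ -857 ≡ 2143 (mod 3000).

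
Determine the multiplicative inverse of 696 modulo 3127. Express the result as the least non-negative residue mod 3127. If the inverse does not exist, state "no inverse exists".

Extended Euclidean algorithm:
3127 = 4·696 + 343
696 = 2·343 + 10
343 = 34·10 + 3
10 = 3·3 + 1
3 = 3·1 + 0
Since gcd(696, 3127) = 1, back-substitute to write 1 as a combination:
1 = 10 − 3·3
1 = −3·343 + 103·10
1 = 103·696 − 209·343
1 = −209·3127 + 939·696
So 696·939 ≡ 1 (mod 3127).

939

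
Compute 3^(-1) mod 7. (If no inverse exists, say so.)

Apply the Euclidean algorithm to 7 and 3:
7 = 2×3 + 1
3 = 3×1 + 0
The gcd is 1. Working backward:
1 = 7 − 2·3
So 3·(-2) ≡ 1 (mod 7), and -2 ≡ 5 (mod 7).

5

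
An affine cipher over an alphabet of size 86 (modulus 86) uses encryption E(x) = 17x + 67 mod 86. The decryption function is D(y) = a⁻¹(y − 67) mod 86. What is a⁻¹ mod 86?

81

Extended Euclidean algorithm:
86 = 5*17 + 1
17 = 17*1 + 0
gcd = 1, so the inverse exists. Back-substitute:
1 = 86 − 5·17
Thus 17·(-5) ≡ 1 (mod 86); reducing, -5 mod 86 = 81.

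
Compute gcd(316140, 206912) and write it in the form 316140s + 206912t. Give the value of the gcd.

4

Apply Euclid's algorithm to 316140 and 206912:
316140 = 1*206912 + 109228
206912 = 1*109228 + 97684
109228 = 1*97684 + 11544
97684 = 8*11544 + 5332
11544 = 2*5332 + 880
5332 = 6*880 + 52
880 = 16*52 + 48
52 = 1*48 + 4
48 = 12*4 + 0
gcd(316140, 206912) = 4.
Express as a combination:
4 = 52 − 48
4 = −880 + 17·52
4 = 17·5332 − 103·880
4 = −103·11544 + 223·5332
4 = 223·97684 − 1887·11544
4 = −1887·109228 + 2110·97684
4 = 2110·206912 − 3997·109228
4 = −3997·316140 + 6107·206912
So 4 = (-3997)·316140 + (6107)·206912.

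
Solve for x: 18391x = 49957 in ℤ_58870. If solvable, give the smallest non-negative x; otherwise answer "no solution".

28447

First find gcd(18391, 58870):
58870 = 3*18391 + 3697
18391 = 4*3697 + 3603
3697 = 1*3603 + 94
3603 = 38*94 + 31
94 = 3*31 + 1
31 = 31*1 + 0
gcd = 1, so a unique solution mod 58870 exists.
Back-substitute for the Bézout coefficients:
1 = 94 − 3·31
1 = −3·3603 + 115·94
1 = 115·3697 − 118·3603
1 = −118·18391 + 587·3697
1 = 587·58870 − 1879·18391
So 18391·(-1879) ≡ 1 (mod 58870), giving 18391⁻¹ ≡ 56991.
x ≡ 18391⁻¹·49957 ≡ 56991·49957 ≡ 28447 (mod 58870).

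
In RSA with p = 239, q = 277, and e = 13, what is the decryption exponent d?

5053

φ(n) = (p−1)(q−1) = 238·276 = 65688.
Need d with 13·d ≡ 1 (mod 65688). Apply the extended Euclidean algorithm:
65688 = 5052*13 + 12
13 = 1*12 + 1
12 = 12*1 + 0
Back-substitute:
1 = 13 − 12
1 = −65688 + 5053·13
So 13·5053 ≡ 1 (mod 65688), hence d = 5053.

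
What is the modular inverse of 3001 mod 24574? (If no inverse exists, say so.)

14371

Run Euclid on (24574, 3001):
24574 = 8×3001 + 566
3001 = 5×566 + 171
566 = 3×171 + 53
171 = 3×53 + 12
53 = 4×12 + 5
12 = 2×5 + 2
5 = 2×2 + 1
2 = 2×1 + 0
The gcd is 1. Working backward:
1 = 5 − 2·2
1 = −2·12 + 5·5
1 = 5·53 − 22·12
1 = −22·171 + 71·53
1 = 71·566 − 235·171
1 = −235·3001 + 1246·566
1 = 1246·24574 − 10203·3001
Hence 3001⁻¹ ≡ -10203 ≡ 14371 (mod 24574).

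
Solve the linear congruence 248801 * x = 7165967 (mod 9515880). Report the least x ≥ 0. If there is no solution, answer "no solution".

5403367

First find gcd(248801, 9515880):
9515880 = 38·248801 + 61442
248801 = 4·61442 + 3033
61442 = 20·3033 + 782
3033 = 3·782 + 687
782 = 1·687 + 95
687 = 7·95 + 22
95 = 4·22 + 7
22 = 3·7 + 1
7 = 7·1 + 0
gcd = 1, so a unique solution mod 9515880 exists.
Back-substitute for the Bézout coefficients:
1 = 22 − 3·7
1 = −3·95 + 13·22
1 = 13·687 − 94·95
1 = −94·782 + 107·687
1 = 107·3033 − 415·782
1 = −415·61442 + 8407·3033
1 = 8407·248801 − 34043·61442
1 = −34043·9515880 + 1302041·248801
So 248801·(1302041) ≡ 1 (mod 9515880), giving 248801⁻¹ ≡ 1302041.
x ≡ 248801⁻¹·7165967 ≡ 1302041·7165967 ≡ 5403367 (mod 9515880).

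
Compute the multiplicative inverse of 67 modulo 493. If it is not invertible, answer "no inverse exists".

gcd(493, 67) by repeated division:
493 = 7·67 + 24
67 = 2·24 + 19
24 = 1·19 + 5
19 = 3·5 + 4
5 = 1·4 + 1
4 = 4·1 + 0
Since gcd(67, 493) = 1, back-substitute to write 1 as a combination:
1 = 5 − 4
1 = −19 + 4·5
1 = 4·24 − 5·19
1 = −5·67 + 14·24
1 = 14·493 − 103·67
Hence 67⁻¹ ≡ -103 ≡ 390 (mod 493).

390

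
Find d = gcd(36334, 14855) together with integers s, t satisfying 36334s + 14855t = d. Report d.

Apply Euclid's algorithm to 36334 and 14855:
36334 = 2·14855 + 6624
14855 = 2·6624 + 1607
6624 = 4·1607 + 196
1607 = 8·196 + 39
196 = 5·39 + 1
39 = 39·1 + 0
gcd(36334, 14855) = 1.
Working backward:
1 = 196 − 5·39
1 = −5·1607 + 41·196
1 = 41·6624 − 169·1607
1 = −169·14855 + 379·6624
1 = 379·36334 − 927·14855
So 1 = (379)·36334 + (-927)·14855.

1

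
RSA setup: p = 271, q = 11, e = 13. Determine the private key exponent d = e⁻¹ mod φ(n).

φ(n) = (p−1)(q−1) = 270·10 = 2700.
Need d with 13·d ≡ 1 (mod 2700). Apply the extended Euclidean algorithm:
2700 = 207×13 + 9
13 = 1×9 + 4
9 = 2×4 + 1
4 = 4×1 + 0
Back-substitute:
1 = 9 − 2·4
1 = −2·13 + 3·9
1 = 3·2700 − 623·13
So 13·(-623) ≡ 1 (mod 2700), hence d ≡ -623 ≡ 2077 (mod 2700).

2077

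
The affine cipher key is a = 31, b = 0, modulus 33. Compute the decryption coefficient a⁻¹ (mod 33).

gcd(33, 31) by repeated division:
33 = 1·31 + 2
31 = 15·2 + 1
2 = 2·1 + 0
gcd = 1, so the inverse exists. Back-substitute:
1 = 31 − 15·2
1 = −15·33 + 16·31
So 31·16 ≡ 1 (mod 33).

16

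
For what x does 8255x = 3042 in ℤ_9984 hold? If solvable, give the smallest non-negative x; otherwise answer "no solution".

414

First find gcd(8255, 9984):
9984 = 1·8255 + 1729
8255 = 4·1729 + 1339
1729 = 1·1339 + 390
1339 = 3·390 + 169
390 = 2·169 + 52
169 = 3·52 + 13
52 = 4·13 + 0
gcd = 13 and 13 | 3042, so solutions exist. Divide through by 13: 635x ≡ 234 (mod 768).
Now find 635⁻¹ mod 768:
768 = 1*635 + 133
635 = 4*133 + 103
133 = 1*103 + 30
103 = 3*30 + 13
30 = 2*13 + 4
13 = 3*4 + 1
4 = 4*1 + 0
Back-substitute:
1 = 13 − 3·4
1 = −3·30 + 7·13
1 = 7·103 − 24·30
1 = −24·133 + 31·103
1 = 31·635 − 148·133
1 = −148·768 + 179·635
So 635⁻¹ ≡ 179 (mod 768).
Then x ≡ 179·234 ≡ 414 (mod 768); the smallest non-negative solution is x = 414.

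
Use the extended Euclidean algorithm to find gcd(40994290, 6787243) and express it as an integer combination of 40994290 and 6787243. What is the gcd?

1

Euclidean algorithm:
40994290 = 6·6787243 + 270832
6787243 = 25·270832 + 16443
270832 = 16·16443 + 7744
16443 = 2·7744 + 955
7744 = 8·955 + 104
955 = 9·104 + 19
104 = 5·19 + 9
19 = 2·9 + 1
9 = 9·1 + 0
gcd(40994290, 6787243) = 1.
Back-substituting:
1 = 19 − 2·9
1 = −2·104 + 11·19
1 = 11·955 − 101·104
1 = −101·7744 + 819·955
1 = 819·16443 − 1739·7744
1 = −1739·270832 + 28643·16443
1 = 28643·6787243 − 717814·270832
1 = −717814·40994290 + 4335527·6787243
So 1 = (-717814)·40994290 + (4335527)·6787243.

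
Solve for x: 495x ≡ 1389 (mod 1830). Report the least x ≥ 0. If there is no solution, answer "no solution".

gcd(495, 1830):
1830 = 3*495 + 345
495 = 1*345 + 150
345 = 2*150 + 45
150 = 3*45 + 15
45 = 3*15 + 0
gcd = 15, but 15 ∤ 1389, so the congruence has no solution.

no solution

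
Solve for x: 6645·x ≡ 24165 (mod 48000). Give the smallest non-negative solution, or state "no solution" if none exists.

177

First find gcd(6645, 48000):
48000 = 7*6645 + 1485
6645 = 4*1485 + 705
1485 = 2*705 + 75
705 = 9*75 + 30
75 = 2*30 + 15
30 = 2*15 + 0
gcd = 15 and 15 | 24165, so solutions exist. Divide through by 15: 443x ≡ 1611 (mod 3200).
Now find 443⁻¹ mod 3200:
3200 = 7*443 + 99
443 = 4*99 + 47
99 = 2*47 + 5
47 = 9*5 + 2
5 = 2*2 + 1
2 = 2*1 + 0
Back-substitute:
1 = 5 − 2·2
1 = −2·47 + 19·5
1 = 19·99 − 40·47
1 = −40·443 + 179·99
1 = 179·3200 − 1293·443
So 443·(-1293) ≡ 1 (mod 3200), i.e. 443⁻¹ ≡ 1907.
Then x ≡ 1907·1611 ≡ 177 (mod 3200); the smallest non-negative solution is x = 177.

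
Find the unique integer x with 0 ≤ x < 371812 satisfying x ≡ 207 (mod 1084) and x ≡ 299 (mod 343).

Write x = 207 + 1084·k. Then 1084·k ≡ 299 − 207 ≡ 92 (mod 343).
Need 1084⁻¹ mod 343. Extended Euclid on (343, 55):
343 = 6·55 + 13
55 = 4·13 + 3
13 = 4·3 + 1
3 = 3·1 + 0
Back-substitute:
1 = 13 − 4·3
1 = −4·55 + 17·13
1 = 17·343 − 106·55
1084⁻¹ ≡ 237 (mod 343), so k ≡ 237·92 ≡ 195 (mod 343).
x = 207 + 1084·195 = 211587.

211587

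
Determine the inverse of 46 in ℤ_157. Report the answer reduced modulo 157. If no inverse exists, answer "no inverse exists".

Run Euclid on (157, 46):
157 = 3×46 + 19
46 = 2×19 + 8
19 = 2×8 + 3
8 = 2×3 + 2
3 = 1×2 + 1
2 = 2×1 + 0
The gcd is 1. Working backward:
1 = 3 − 2
1 = −8 + 3·3
1 = 3·19 − 7·8
1 = −7·46 + 17·19
1 = 17·157 − 58·46
Thus 46·(-58) ≡ 1 (mod 157); reducing, -58 mod 157 = 99.

99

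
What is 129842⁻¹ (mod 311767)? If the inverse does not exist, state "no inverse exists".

Run Euclid on (311767, 129842):
311767 = 2×129842 + 52083
129842 = 2×52083 + 25676
52083 = 2×25676 + 731
25676 = 35×731 + 91
731 = 8×91 + 3
91 = 30×3 + 1
3 = 3×1 + 0
The gcd is 1. Working backward:
1 = 91 − 30·3
1 = −30·731 + 241·91
1 = 241·25676 − 8465·731
1 = −8465·52083 + 17171·25676
1 = 17171·129842 − 42807·52083
1 = −42807·311767 + 102785·129842
So 129842·102785 ≡ 1 (mod 311767).

102785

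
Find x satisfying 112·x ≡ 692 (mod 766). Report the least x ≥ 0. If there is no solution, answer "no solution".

First find gcd(112, 766):
766 = 6*112 + 94
112 = 1*94 + 18
94 = 5*18 + 4
18 = 4*4 + 2
4 = 2*2 + 0
gcd = 2 and 2 | 692, so solutions exist. Divide through by 2: 56x ≡ 346 (mod 383).
Now find 56⁻¹ mod 383:
383 = 6*56 + 47
56 = 1*47 + 9
47 = 5*9 + 2
9 = 4*2 + 1
2 = 2*1 + 0
Back-substitute:
1 = 9 − 4·2
1 = −4·47 + 21·9
1 = 21·56 − 25·47
1 = −25·383 + 171·56
So 56⁻¹ ≡ 171 (mod 383).
Then x ≡ 171·346 ≡ 184 (mod 383); the smallest non-negative solution is x = 184.

184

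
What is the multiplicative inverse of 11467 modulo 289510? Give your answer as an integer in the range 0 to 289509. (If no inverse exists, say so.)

Apply the Euclidean algorithm to 289510 and 11467:
289510 = 25*11467 + 2835
11467 = 4*2835 + 127
2835 = 22*127 + 41
127 = 3*41 + 4
41 = 10*4 + 1
4 = 4*1 + 0
gcd = 1, so the inverse exists. Back-substitute:
1 = 41 − 10·4
1 = −10·127 + 31·41
1 = 31·2835 − 692·127
1 = −692·11467 + 2799·2835
1 = 2799·289510 − 70667·11467
Hence 11467⁻¹ ≡ -70667 ≡ 218843 (mod 289510).

218843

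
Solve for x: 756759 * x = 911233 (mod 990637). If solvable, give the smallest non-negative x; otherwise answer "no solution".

864261

First find gcd(756759, 990637):
990637 = 1*756759 + 233878
756759 = 3*233878 + 55125
233878 = 4*55125 + 13378
55125 = 4*13378 + 1613
13378 = 8*1613 + 474
1613 = 3*474 + 191
474 = 2*191 + 92
191 = 2*92 + 7
92 = 13*7 + 1
7 = 7*1 + 0
gcd = 1, so a unique solution mod 990637 exists.
Back-substitute for the Bézout coefficients:
1 = 92 − 13·7
1 = −13·191 + 27·92
1 = 27·474 − 67·191
1 = −67·1613 + 228·474
1 = 228·13378 − 1891·1613
1 = −1891·55125 + 7792·13378
1 = 7792·233878 − 33059·55125
1 = −33059·756759 + 106969·233878
1 = 106969·990637 − 140028·756759
So 756759·(-140028) ≡ 1 (mod 990637), giving 756759⁻¹ ≡ 850609.
x ≡ 756759⁻¹·911233 ≡ 850609·911233 ≡ 864261 (mod 990637).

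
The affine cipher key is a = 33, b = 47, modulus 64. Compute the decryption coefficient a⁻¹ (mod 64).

33

Apply the Euclidean algorithm to 64 and 33:
64 = 1×33 + 31
33 = 1×31 + 2
31 = 15×2 + 1
2 = 2×1 + 0
Since gcd(33, 64) = 1, back-substitute to write 1 as a combination:
1 = 31 − 15·2
1 = −15·33 + 16·31
1 = 16·64 − 31·33
Hence 33⁻¹ ≡ -31 ≡ 33 (mod 64).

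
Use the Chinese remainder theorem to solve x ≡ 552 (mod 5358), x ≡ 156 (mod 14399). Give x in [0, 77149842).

Write x = 552 + 5358·k. Then 5358·k ≡ 156 − 552 ≡ 14003 (mod 14399).
Need 5358⁻¹ mod 14399. Extended Euclid on (14399, 5358):
14399 = 2*5358 + 3683
5358 = 1*3683 + 1675
3683 = 2*1675 + 333
1675 = 5*333 + 10
333 = 33*10 + 3
10 = 3*3 + 1
3 = 3*1 + 0
Back-substitute:
1 = 10 − 3·3
1 = −3·333 + 100·10
1 = 100·1675 − 503·333
1 = −503·3683 + 1106·1675
1 = 1106·5358 − 1609·3683
1 = −1609·14399 + 4324·5358
5358⁻¹ ≡ 4324 (mod 14399), so k ≡ 4324·14003 ≡ 1177 (mod 14399).
x = 552 + 5358·1177 = 6306918.

6306918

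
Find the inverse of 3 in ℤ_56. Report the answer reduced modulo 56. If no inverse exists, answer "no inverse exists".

Apply the Euclidean algorithm to 56 and 3:
56 = 18·3 + 2
3 = 1·2 + 1
2 = 2·1 + 0
gcd = 1, so the inverse exists. Back-substitute:
1 = 3 − 2
1 = −56 + 19·3
So 3·19 ≡ 1 (mod 56).

19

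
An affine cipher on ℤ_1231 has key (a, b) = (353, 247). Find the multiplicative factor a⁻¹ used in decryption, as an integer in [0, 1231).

Run Euclid on (1231, 353):
1231 = 3*353 + 172
353 = 2*172 + 9
172 = 19*9 + 1
9 = 9*1 + 0
The gcd is 1. Working backward:
1 = 172 − 19·9
1 = −19·353 + 39·172
1 = 39·1231 − 136·353
Thus 353·(-136) ≡ 1 (mod 1231); reducing, -136 mod 1231 = 1095.

1095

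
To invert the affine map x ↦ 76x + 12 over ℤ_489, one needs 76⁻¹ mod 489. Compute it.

gcd(489, 76) by repeated division:
489 = 6×76 + 33
76 = 2×33 + 10
33 = 3×10 + 3
10 = 3×3 + 1
3 = 3×1 + 0
gcd = 1, so the inverse exists. Back-substitute:
1 = 10 − 3·3
1 = −3·33 + 10·10
1 = 10·76 − 23·33
1 = −23·489 + 148·76
So 76·148 ≡ 1 (mod 489).

148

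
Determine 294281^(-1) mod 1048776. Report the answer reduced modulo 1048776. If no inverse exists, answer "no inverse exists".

703937

Apply the Euclidean algorithm to 1048776 and 294281:
1048776 = 3·294281 + 165933
294281 = 1·165933 + 128348
165933 = 1·128348 + 37585
128348 = 3·37585 + 15593
37585 = 2·15593 + 6399
15593 = 2·6399 + 2795
6399 = 2·2795 + 809
2795 = 3·809 + 368
809 = 2·368 + 73
368 = 5·73 + 3
73 = 24·3 + 1
3 = 3·1 + 0
gcd = 1, so the inverse exists. Back-substitute:
1 = 73 − 24·3
1 = −24·368 + 121·73
1 = 121·809 − 266·368
1 = −266·2795 + 919·809
1 = 919·6399 − 2104·2795
1 = −2104·15593 + 5127·6399
1 = 5127·37585 − 12358·15593
1 = −12358·128348 + 42201·37585
1 = 42201·165933 − 54559·128348
1 = −54559·294281 + 96760·165933
1 = 96760·1048776 − 344839·294281
Hence 294281⁻¹ ≡ -344839 ≡ 703937 (mod 1048776).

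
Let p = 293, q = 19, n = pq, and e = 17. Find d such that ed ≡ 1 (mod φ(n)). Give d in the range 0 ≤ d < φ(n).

3401

φ(n) = (p−1)(q−1) = 292·18 = 5256.
Need d with 17·d ≡ 1 (mod 5256). Apply the extended Euclidean algorithm:
5256 = 309·17 + 3
17 = 5·3 + 2
3 = 1·2 + 1
2 = 2·1 + 0
Back-substitute:
1 = 3 − 2
1 = −17 + 6·3
1 = 6·5256 − 1855·17
So 17·(-1855) ≡ 1 (mod 5256), hence d ≡ -1855 ≡ 3401 (mod 5256).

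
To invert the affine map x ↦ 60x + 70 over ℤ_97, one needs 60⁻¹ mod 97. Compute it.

gcd(97, 60) by repeated division:
97 = 1×60 + 37
60 = 1×37 + 23
37 = 1×23 + 14
23 = 1×14 + 9
14 = 1×9 + 5
9 = 1×5 + 4
5 = 1×4 + 1
4 = 4×1 + 0
The gcd is 1. Working backward:
1 = 5 − 4
1 = −9 + 2·5
1 = 2·14 − 3·9
1 = −3·23 + 5·14
1 = 5·37 − 8·23
1 = −8·60 + 13·37
1 = 13·97 − 21·60
Thus 60·(-21) ≡ 1 (mod 97); reducing, -21 mod 97 = 76.

76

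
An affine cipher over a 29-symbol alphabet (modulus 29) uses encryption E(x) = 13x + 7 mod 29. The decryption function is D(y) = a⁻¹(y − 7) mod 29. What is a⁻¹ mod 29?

9

Extended Euclidean algorithm:
29 = 2×13 + 3
13 = 4×3 + 1
3 = 3×1 + 0
gcd = 1, so the inverse exists. Back-substitute:
1 = 13 − 4·3
1 = −4·29 + 9·13
So 13·9 ≡ 1 (mod 29).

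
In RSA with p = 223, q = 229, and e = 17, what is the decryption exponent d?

φ(n) = (p−1)(q−1) = 222·228 = 50616.
Need d with 17·d ≡ 1 (mod 50616). Apply the extended Euclidean algorithm:
50616 = 2977*17 + 7
17 = 2*7 + 3
7 = 2*3 + 1
3 = 3*1 + 0
Back-substitute:
1 = 7 − 2·3
1 = −2·17 + 5·7
1 = 5·50616 − 14887·17
So 17·(-14887) ≡ 1 (mod 50616), hence d ≡ -14887 ≡ 35729 (mod 50616).

35729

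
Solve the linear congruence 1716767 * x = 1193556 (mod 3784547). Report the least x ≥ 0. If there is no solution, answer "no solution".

First find gcd(1716767, 3784547):
3784547 = 2×1716767 + 351013
1716767 = 4×351013 + 312715
351013 = 1×312715 + 38298
312715 = 8×38298 + 6331
38298 = 6×6331 + 312
6331 = 20×312 + 91
312 = 3×91 + 39
91 = 2×39 + 13
39 = 3×13 + 0
gcd = 13 and 13 | 1193556, so solutions exist. Divide through by 13: 132059x ≡ 91812 (mod 291119).
Now find 132059⁻¹ mod 291119:
291119 = 2·132059 + 27001
132059 = 4·27001 + 24055
27001 = 1·24055 + 2946
24055 = 8·2946 + 487
2946 = 6·487 + 24
487 = 20·24 + 7
24 = 3·7 + 3
7 = 2·3 + 1
3 = 3·1 + 0
Back-substitute:
1 = 7 − 2·3
1 = −2·24 + 7·7
1 = 7·487 − 142·24
1 = −142·2946 + 859·487
1 = 859·24055 − 7014·2946
1 = −7014·27001 + 7873·24055
1 = 7873·132059 − 38506·27001
1 = −38506·291119 + 84885·132059
So 132059⁻¹ ≡ 84885 (mod 291119).
Then x ≡ 84885·91812 ≡ 205990 (mod 291119); the smallest non-negative solution is x = 205990.

205990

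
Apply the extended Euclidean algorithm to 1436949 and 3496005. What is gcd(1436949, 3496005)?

9

Apply Euclid's algorithm to 3496005 and 1436949:
3496005 = 2*1436949 + 622107
1436949 = 2*622107 + 192735
622107 = 3*192735 + 43902
192735 = 4*43902 + 17127
43902 = 2*17127 + 9648
17127 = 1*9648 + 7479
9648 = 1*7479 + 2169
7479 = 3*2169 + 972
2169 = 2*972 + 225
972 = 4*225 + 72
225 = 3*72 + 9
72 = 8*9 + 0
gcd(1436949, 3496005) = 9.
Express as a combination:
9 = 225 − 3·72
9 = −3·972 + 13·225
9 = 13·2169 − 29·972
9 = −29·7479 + 100·2169
9 = 100·9648 − 129·7479
9 = −129·17127 + 229·9648
9 = 229·43902 − 587·17127
9 = −587·192735 + 2577·43902
9 = 2577·622107 − 8318·192735
9 = −8318·1436949 + 19213·622107
9 = 19213·3496005 − 46744·1436949
So 9 = (19213)·3496005 + (-46744)·1436949.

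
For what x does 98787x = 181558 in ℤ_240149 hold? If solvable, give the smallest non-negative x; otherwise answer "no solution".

7093

First find gcd(98787, 240149):
240149 = 2·98787 + 42575
98787 = 2·42575 + 13637
42575 = 3·13637 + 1664
13637 = 8·1664 + 325
1664 = 5·325 + 39
325 = 8·39 + 13
39 = 3·13 + 0
gcd = 13 and 13 | 181558, so solutions exist. Divide through by 13: 7599x ≡ 13966 (mod 18473).
Now find 7599⁻¹ mod 18473:
18473 = 2*7599 + 3275
7599 = 2*3275 + 1049
3275 = 3*1049 + 128
1049 = 8*128 + 25
128 = 5*25 + 3
25 = 8*3 + 1
3 = 3*1 + 0
Back-substitute:
1 = 25 − 8·3
1 = −8·128 + 41·25
1 = 41·1049 − 336·128
1 = −336·3275 + 1049·1049
1 = 1049·7599 − 2434·3275
1 = −2434·18473 + 5917·7599
So 7599⁻¹ ≡ 5917 (mod 18473).
Then x ≡ 5917·13966 ≡ 7093 (mod 18473); the smallest non-negative solution is x = 7093.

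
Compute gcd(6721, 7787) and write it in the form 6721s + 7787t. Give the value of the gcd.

13

Repeated division:
7787 = 1*6721 + 1066
6721 = 6*1066 + 325
1066 = 3*325 + 91
325 = 3*91 + 52
91 = 1*52 + 39
52 = 1*39 + 13
39 = 3*13 + 0
gcd(6721, 7787) = 13.
Working backward:
13 = 52 − 39
13 = −91 + 2·52
13 = 2·325 − 7·91
13 = −7·1066 + 23·325
13 = 23·6721 − 145·1066
13 = −145·7787 + 168·6721
So 13 = (-145)·7787 + (168)·6721.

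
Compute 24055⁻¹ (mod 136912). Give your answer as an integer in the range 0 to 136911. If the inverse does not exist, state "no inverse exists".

72295

gcd(136912, 24055) by repeated division:
136912 = 5*24055 + 16637
24055 = 1*16637 + 7418
16637 = 2*7418 + 1801
7418 = 4*1801 + 214
1801 = 8*214 + 89
214 = 2*89 + 36
89 = 2*36 + 17
36 = 2*17 + 2
17 = 8*2 + 1
2 = 2*1 + 0
The gcd is 1. Working backward:
1 = 17 − 8·2
1 = −8·36 + 17·17
1 = 17·89 − 42·36
1 = −42·214 + 101·89
1 = 101·1801 − 850·214
1 = −850·7418 + 3501·1801
1 = 3501·16637 − 7852·7418
1 = −7852·24055 + 11353·16637
1 = 11353·136912 − 64617·24055
Thus 24055·(-64617) ≡ 1 (mod 136912); reducing, -64617 mod 136912 = 72295.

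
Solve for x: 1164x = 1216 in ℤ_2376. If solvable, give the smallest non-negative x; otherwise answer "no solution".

no solution

gcd(1164, 2376):
2376 = 2·1164 + 48
1164 = 24·48 + 12
48 = 4·12 + 0
gcd = 12, but 12 ∤ 1216, so the congruence has no solution.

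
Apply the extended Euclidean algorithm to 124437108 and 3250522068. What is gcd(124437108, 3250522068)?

12

Repeated division:
3250522068 = 26×124437108 + 15157260
124437108 = 8×15157260 + 3179028
15157260 = 4×3179028 + 2441148
3179028 = 1×2441148 + 737880
2441148 = 3×737880 + 227508
737880 = 3×227508 + 55356
227508 = 4×55356 + 6084
55356 = 9×6084 + 600
6084 = 10×600 + 84
600 = 7×84 + 12
84 = 7×12 + 0
gcd(124437108, 3250522068) = 12.
Express as a combination:
12 = 600 − 7·84
12 = −7·6084 + 71·600
12 = 71·55356 − 646·6084
12 = −646·227508 + 2655·55356
12 = 2655·737880 − 8611·227508
12 = −8611·2441148 + 28488·737880
12 = 28488·3179028 − 37099·2441148
12 = −37099·15157260 + 176884·3179028
12 = 176884·124437108 − 1452171·15157260
12 = −1452171·3250522068 + 37933330·124437108
So 12 = (-1452171)·3250522068 + (37933330)·124437108.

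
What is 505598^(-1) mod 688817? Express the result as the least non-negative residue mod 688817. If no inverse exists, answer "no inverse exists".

81281

Apply the Euclidean algorithm to 688817 and 505598:
688817 = 1·505598 + 183219
505598 = 2·183219 + 139160
183219 = 1·139160 + 44059
139160 = 3·44059 + 6983
44059 = 6·6983 + 2161
6983 = 3·2161 + 500
2161 = 4·500 + 161
500 = 3·161 + 17
161 = 9·17 + 8
17 = 2·8 + 1
8 = 8·1 + 0
gcd = 1, so the inverse exists. Back-substitute:
1 = 17 − 2·8
1 = −2·161 + 19·17
1 = 19·500 − 59·161
1 = −59·2161 + 255·500
1 = 255·6983 − 824·2161
1 = −824·44059 + 5199·6983
1 = 5199·139160 − 16421·44059
1 = −16421·183219 + 21620·139160
1 = 21620·505598 − 59661·183219
1 = −59661·688817 + 81281·505598
So 505598·81281 ≡ 1 (mod 688817).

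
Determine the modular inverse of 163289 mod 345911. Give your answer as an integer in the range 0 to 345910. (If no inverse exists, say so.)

140490

gcd(345911, 163289) by repeated division:
345911 = 2·163289 + 19333
163289 = 8·19333 + 8625
19333 = 2·8625 + 2083
8625 = 4·2083 + 293
2083 = 7·293 + 32
293 = 9·32 + 5
32 = 6·5 + 2
5 = 2·2 + 1
2 = 2·1 + 0
The gcd is 1. Working backward:
1 = 5 − 2·2
1 = −2·32 + 13·5
1 = 13·293 − 119·32
1 = −119·2083 + 846·293
1 = 846·8625 − 3503·2083
1 = −3503·19333 + 7852·8625
1 = 7852·163289 − 66319·19333
1 = −66319·345911 + 140490·163289
So 163289·140490 ≡ 1 (mod 345911).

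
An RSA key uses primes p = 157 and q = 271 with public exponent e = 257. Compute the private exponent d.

16553

φ(n) = (p−1)(q−1) = 156·270 = 42120.
Need d with 257·d ≡ 1 (mod 42120). Apply the extended Euclidean algorithm:
42120 = 163×257 + 229
257 = 1×229 + 28
229 = 8×28 + 5
28 = 5×5 + 3
5 = 1×3 + 2
3 = 1×2 + 1
2 = 2×1 + 0
Back-substitute:
1 = 3 − 2
1 = −5 + 2·3
1 = 2·28 − 11·5
1 = −11·229 + 90·28
1 = 90·257 − 101·229
1 = −101·42120 + 16553·257
So 257·16553 ≡ 1 (mod 42120), hence d = 16553.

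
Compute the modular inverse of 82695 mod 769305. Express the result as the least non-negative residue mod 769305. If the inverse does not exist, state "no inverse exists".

Euclidean algorithm on 769305, 82695:
769305 = 9×82695 + 25050
82695 = 3×25050 + 7545
25050 = 3×7545 + 2415
7545 = 3×2415 + 300
2415 = 8×300 + 15
300 = 20×15 + 0
The gcd is 15, not 1, hence no inverse exists.

no inverse exists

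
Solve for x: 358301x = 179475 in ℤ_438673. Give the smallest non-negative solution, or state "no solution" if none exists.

54005

First find gcd(358301, 438673):
438673 = 1·358301 + 80372
358301 = 4·80372 + 36813
80372 = 2·36813 + 6746
36813 = 5·6746 + 3083
6746 = 2·3083 + 580
3083 = 5·580 + 183
580 = 3·183 + 31
183 = 5·31 + 28
31 = 1·28 + 3
28 = 9·3 + 1
3 = 3·1 + 0
gcd = 1, so a unique solution mod 438673 exists.
Back-substitute for the Bézout coefficients:
1 = 28 − 9·3
1 = −9·31 + 10·28
1 = 10·183 − 59·31
1 = −59·580 + 187·183
1 = 187·3083 − 994·580
1 = −994·6746 + 2175·3083
1 = 2175·36813 − 11869·6746
1 = −11869·80372 + 25913·36813
1 = 25913·358301 − 115521·80372
1 = −115521·438673 + 141434·358301
So 358301·(141434) ≡ 1 (mod 438673), giving 358301⁻¹ ≡ 141434.
x ≡ 358301⁻¹·179475 ≡ 141434·179475 ≡ 54005 (mod 438673).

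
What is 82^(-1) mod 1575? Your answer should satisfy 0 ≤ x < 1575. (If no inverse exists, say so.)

gcd(1575, 82) by repeated division:
1575 = 19*82 + 17
82 = 4*17 + 14
17 = 1*14 + 3
14 = 4*3 + 2
3 = 1*2 + 1
2 = 2*1 + 0
The gcd is 1. Working backward:
1 = 3 − 2
1 = −14 + 5·3
1 = 5·17 − 6·14
1 = −6·82 + 29·17
1 = 29·1575 − 557·82
Thus 82·(-557) ≡ 1 (mod 1575); reducing, -557 mod 1575 = 1018.

1018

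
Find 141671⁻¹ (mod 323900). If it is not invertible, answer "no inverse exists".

Run Euclid on (323900, 141671):
323900 = 2*141671 + 40558
141671 = 3*40558 + 19997
40558 = 2*19997 + 564
19997 = 35*564 + 257
564 = 2*257 + 50
257 = 5*50 + 7
50 = 7*7 + 1
7 = 7*1 + 0
The gcd is 1. Working backward:
1 = 50 − 7·7
1 = −7·257 + 36·50
1 = 36·564 − 79·257
1 = −79·19997 + 2801·564
1 = 2801·40558 − 5681·19997
1 = −5681·141671 + 19844·40558
1 = 19844·323900 − 45369·141671
Thus 141671·(-45369) ≡ 1 (mod 323900); reducing, -45369 mod 323900 = 278531.

278531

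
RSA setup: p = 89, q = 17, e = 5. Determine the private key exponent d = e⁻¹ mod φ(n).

φ(n) = (p−1)(q−1) = 88·16 = 1408.
Need d with 5·d ≡ 1 (mod 1408). Apply the extended Euclidean algorithm:
1408 = 281*5 + 3
5 = 1*3 + 2
3 = 1*2 + 1
2 = 2*1 + 0
Back-substitute:
1 = 3 − 2
1 = −5 + 2·3
1 = 2·1408 − 563·5
So 5·(-563) ≡ 1 (mod 1408), hence d ≡ -563 ≡ 845 (mod 1408).

845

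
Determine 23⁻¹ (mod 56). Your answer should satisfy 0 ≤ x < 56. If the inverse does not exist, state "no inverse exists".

Apply the Euclidean algorithm to 56 and 23:
56 = 2·23 + 10
23 = 2·10 + 3
10 = 3·3 + 1
3 = 3·1 + 0
gcd = 1, so the inverse exists. Back-substitute:
1 = 10 − 3·3
1 = −3·23 + 7·10
1 = 7·56 − 17·23
Hence 23⁻¹ ≡ -17 ≡ 39 (mod 56).

39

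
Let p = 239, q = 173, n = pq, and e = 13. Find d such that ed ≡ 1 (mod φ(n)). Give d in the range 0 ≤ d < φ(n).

3149

φ(n) = (p−1)(q−1) = 238·172 = 40936.
Need d with 13·d ≡ 1 (mod 40936). Apply the extended Euclidean algorithm:
40936 = 3148×13 + 12
13 = 1×12 + 1
12 = 12×1 + 0
Back-substitute:
1 = 13 − 12
1 = −40936 + 3149·13
So 13·3149 ≡ 1 (mod 40936), hence d = 3149.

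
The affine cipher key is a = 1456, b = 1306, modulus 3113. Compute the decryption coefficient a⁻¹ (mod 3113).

2478

Extended Euclidean algorithm:
3113 = 2·1456 + 201
1456 = 7·201 + 49
201 = 4·49 + 5
49 = 9·5 + 4
5 = 1·4 + 1
4 = 4·1 + 0
The gcd is 1. Working backward:
1 = 5 − 4
1 = −49 + 10·5
1 = 10·201 − 41·49
1 = −41·1456 + 297·201
1 = 297·3113 − 635·1456
So 1456·(-635) ≡ 1 (mod 3113), and -635 ≡ 2478 (mod 3113).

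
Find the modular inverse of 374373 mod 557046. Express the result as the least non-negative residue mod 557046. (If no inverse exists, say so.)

Compute gcd(374373, 557046):
557046 = 1*374373 + 182673
374373 = 2*182673 + 9027
182673 = 20*9027 + 2133
9027 = 4*2133 + 495
2133 = 4*495 + 153
495 = 3*153 + 36
153 = 4*36 + 9
36 = 4*9 + 0
Since gcd = 9 > 1, 374373 is not a unit mod 557046.

no inverse exists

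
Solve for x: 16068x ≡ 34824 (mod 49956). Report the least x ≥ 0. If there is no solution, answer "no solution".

First find gcd(16068, 49956):
49956 = 3×16068 + 1752
16068 = 9×1752 + 300
1752 = 5×300 + 252
300 = 1×252 + 48
252 = 5×48 + 12
48 = 4×12 + 0
gcd = 12 and 12 | 34824, so solutions exist. Divide through by 12: 1339x ≡ 2902 (mod 4163).
Now find 1339⁻¹ mod 4163:
4163 = 3×1339 + 146
1339 = 9×146 + 25
146 = 5×25 + 21
25 = 1×21 + 4
21 = 5×4 + 1
4 = 4×1 + 0
Back-substitute:
1 = 21 − 5·4
1 = −5·25 + 6·21
1 = 6·146 − 35·25
1 = −35·1339 + 321·146
1 = 321·4163 − 998·1339
So 1339·(-998) ≡ 1 (mod 4163), i.e. 1339⁻¹ ≡ 3165.
Then x ≡ 3165·2902 ≡ 1252 (mod 4163); the smallest non-negative solution is x = 1252.

1252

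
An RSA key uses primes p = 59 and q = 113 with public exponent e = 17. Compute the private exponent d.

3057

φ(n) = (p−1)(q−1) = 58·112 = 6496.
Need d with 17·d ≡ 1 (mod 6496). Apply the extended Euclidean algorithm:
6496 = 382·17 + 2
17 = 8·2 + 1
2 = 2·1 + 0
Back-substitute:
1 = 17 − 8·2
1 = −8·6496 + 3057·17
So 17·3057 ≡ 1 (mod 6496), hence d = 3057.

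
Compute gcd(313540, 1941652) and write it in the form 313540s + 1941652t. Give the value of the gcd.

Apply Euclid's algorithm to 1941652 and 313540:
1941652 = 6×313540 + 60412
313540 = 5×60412 + 11480
60412 = 5×11480 + 3012
11480 = 3×3012 + 2444
3012 = 1×2444 + 568
2444 = 4×568 + 172
568 = 3×172 + 52
172 = 3×52 + 16
52 = 3×16 + 4
16 = 4×4 + 0
gcd(313540, 1941652) = 4.
Back-substituting:
4 = 52 − 3·16
4 = −3·172 + 10·52
4 = 10·568 − 33·172
4 = −33·2444 + 142·568
4 = 142·3012 − 175·2444
4 = −175·11480 + 667·3012
4 = 667·60412 − 3510·11480
4 = −3510·313540 + 18217·60412
4 = 18217·1941652 − 112812·313540
So 4 = (18217)·1941652 + (-112812)·313540.

4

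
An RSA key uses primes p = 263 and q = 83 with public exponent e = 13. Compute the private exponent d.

φ(n) = (p−1)(q−1) = 262·82 = 21484.
Need d with 13·d ≡ 1 (mod 21484). Apply the extended Euclidean algorithm:
21484 = 1652·13 + 8
13 = 1·8 + 5
8 = 1·5 + 3
5 = 1·3 + 2
3 = 1·2 + 1
2 = 2·1 + 0
Back-substitute:
1 = 3 − 2
1 = −5 + 2·3
1 = 2·8 − 3·5
1 = −3·13 + 5·8
1 = 5·21484 − 8263·13
So 13·(-8263) ≡ 1 (mod 21484), hence d ≡ -8263 ≡ 13221 (mod 21484).

13221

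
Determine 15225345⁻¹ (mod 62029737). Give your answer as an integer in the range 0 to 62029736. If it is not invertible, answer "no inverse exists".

Compute gcd(15225345, 62029737):
62029737 = 4×15225345 + 1128357
15225345 = 13×1128357 + 556704
1128357 = 2×556704 + 14949
556704 = 37×14949 + 3591
14949 = 4×3591 + 585
3591 = 6×585 + 81
585 = 7×81 + 18
81 = 4×18 + 9
18 = 2×9 + 0
The gcd is 9, not 1, hence no inverse exists.

no inverse exists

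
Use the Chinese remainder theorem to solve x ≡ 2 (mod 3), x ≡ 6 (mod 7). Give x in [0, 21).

Write x = 2 + 3·k. Then 3·k ≡ 6 − 2 ≡ 4 (mod 7).
Need 3⁻¹ mod 7. Extended Euclid on (7, 3):
7 = 2*3 + 1
3 = 3*1 + 0
Back-substitute:
1 = 7 − 2·3
3⁻¹ ≡ 5 (mod 7), so k ≡ 5·4 ≡ 6 (mod 7).
x = 2 + 3·6 = 20.

20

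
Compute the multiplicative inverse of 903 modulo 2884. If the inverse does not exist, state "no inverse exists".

no inverse exists

Compute gcd(903, 2884):
2884 = 3*903 + 175
903 = 5*175 + 28
175 = 6*28 + 7
28 = 4*7 + 0
Since gcd = 7 > 1, 903 is not a unit mod 2884.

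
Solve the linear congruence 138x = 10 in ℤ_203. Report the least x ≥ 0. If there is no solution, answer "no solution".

First find gcd(138, 203):
203 = 1×138 + 65
138 = 2×65 + 8
65 = 8×8 + 1
8 = 8×1 + 0
gcd = 1, so a unique solution mod 203 exists.
Back-substitute for the Bézout coefficients:
1 = 65 − 8·8
1 = −8·138 + 17·65
1 = 17·203 − 25·138
So 138·(-25) ≡ 1 (mod 203), giving 138⁻¹ ≡ 178.
x ≡ 138⁻¹·10 ≡ 178·10 ≡ 156 (mod 203).

156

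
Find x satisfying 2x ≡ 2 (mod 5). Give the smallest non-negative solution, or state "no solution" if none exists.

1

First find gcd(2, 5):
5 = 2·2 + 1
2 = 2·1 + 0
gcd = 1, so a unique solution mod 5 exists.
Back-substitute for the Bézout coefficients:
1 = 5 − 2·2
So 2·(-2) ≡ 1 (mod 5), giving 2⁻¹ ≡ 3.
x ≡ 2⁻¹·2 ≡ 3·2 ≡ 1 (mod 5).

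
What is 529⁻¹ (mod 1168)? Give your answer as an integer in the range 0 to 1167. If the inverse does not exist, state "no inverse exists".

gcd(1168, 529) by repeated division:
1168 = 2×529 + 110
529 = 4×110 + 89
110 = 1×89 + 21
89 = 4×21 + 5
21 = 4×5 + 1
5 = 5×1 + 0
The gcd is 1. Working backward:
1 = 21 − 4·5
1 = −4·89 + 17·21
1 = 17·110 − 21·89
1 = −21·529 + 101·110
1 = 101·1168 − 223·529
Thus 529·(-223) ≡ 1 (mod 1168); reducing, -223 mod 1168 = 945.

945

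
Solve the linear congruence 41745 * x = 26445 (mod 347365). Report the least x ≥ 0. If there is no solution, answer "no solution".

69224

First find gcd(41745, 347365):
347365 = 8·41745 + 13405
41745 = 3·13405 + 1530
13405 = 8·1530 + 1165
1530 = 1·1165 + 365
1165 = 3·365 + 70
365 = 5·70 + 15
70 = 4·15 + 10
15 = 1·10 + 5
10 = 2·5 + 0
gcd = 5 and 5 | 26445, so solutions exist. Divide through by 5: 8349x ≡ 5289 (mod 69473).
Now find 8349⁻¹ mod 69473:
69473 = 8·8349 + 2681
8349 = 3·2681 + 306
2681 = 8·306 + 233
306 = 1·233 + 73
233 = 3·73 + 14
73 = 5·14 + 3
14 = 4·3 + 2
3 = 1·2 + 1
2 = 2·1 + 0
Back-substitute:
1 = 3 − 2
1 = −14 + 5·3
1 = 5·73 − 26·14
1 = −26·233 + 83·73
1 = 83·306 − 109·233
1 = −109·2681 + 955·306
1 = 955·8349 − 2974·2681
1 = −2974·69473 + 24747·8349
So 8349⁻¹ ≡ 24747 (mod 69473).
Then x ≡ 24747·5289 ≡ 69224 (mod 69473); the smallest non-negative solution is x = 69224.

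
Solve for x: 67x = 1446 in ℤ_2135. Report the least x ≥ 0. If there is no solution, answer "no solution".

1583

First find gcd(67, 2135):
2135 = 31·67 + 58
67 = 1·58 + 9
58 = 6·9 + 4
9 = 2·4 + 1
4 = 4·1 + 0
gcd = 1, so a unique solution mod 2135 exists.
Back-substitute for the Bézout coefficients:
1 = 9 − 2·4
1 = −2·58 + 13·9
1 = 13·67 − 15·58
1 = −15·2135 + 478·67
So 67·(478) ≡ 1 (mod 2135), giving 67⁻¹ ≡ 478.
x ≡ 67⁻¹·1446 ≡ 478·1446 ≡ 1583 (mod 2135).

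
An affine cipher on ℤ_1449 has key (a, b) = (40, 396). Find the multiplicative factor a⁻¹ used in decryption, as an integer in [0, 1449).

Apply the Euclidean algorithm to 1449 and 40:
1449 = 36·40 + 9
40 = 4·9 + 4
9 = 2·4 + 1
4 = 4·1 + 0
The gcd is 1. Working backward:
1 = 9 − 2·4
1 = −2·40 + 9·9
1 = 9·1449 − 326·40
So 40·(-326) ≡ 1 (mod 1449), and -326 ≡ 1123 (mod 1449).

1123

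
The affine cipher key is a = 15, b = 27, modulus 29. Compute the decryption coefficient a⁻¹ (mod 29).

Run Euclid on (29, 15):
29 = 1·15 + 14
15 = 1·14 + 1
14 = 14·1 + 0
Since gcd(15, 29) = 1, back-substitute to write 1 as a combination:
1 = 15 − 14
1 = −29 + 2·15
So 15·2 ≡ 1 (mod 29).

2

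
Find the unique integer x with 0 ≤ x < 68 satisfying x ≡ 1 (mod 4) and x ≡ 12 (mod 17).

Write x = 1 + 4·k. Then 4·k ≡ 12 − 1 ≡ 11 (mod 17).
Need 4⁻¹ mod 17. Extended Euclid on (17, 4):
17 = 4·4 + 1
4 = 4·1 + 0
Back-substitute:
1 = 17 − 4·4
4⁻¹ ≡ 13 (mod 17), so k ≡ 13·11 ≡ 7 (mod 17).
x = 1 + 4·7 = 29.

29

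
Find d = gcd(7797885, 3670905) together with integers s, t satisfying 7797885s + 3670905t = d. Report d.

15

Euclidean algorithm:
7797885 = 2*3670905 + 456075
3670905 = 8*456075 + 22305
456075 = 20*22305 + 9975
22305 = 2*9975 + 2355
9975 = 4*2355 + 555
2355 = 4*555 + 135
555 = 4*135 + 15
135 = 9*15 + 0
gcd(7797885, 3670905) = 15.
Express as a combination:
15 = 555 − 4·135
15 = −4·2355 + 17·555
15 = 17·9975 − 72·2355
15 = −72·22305 + 161·9975
15 = 161·456075 − 3292·22305
15 = −3292·3670905 + 26497·456075
15 = 26497·7797885 − 56286·3670905
So 15 = (26497)·7797885 + (-56286)·3670905.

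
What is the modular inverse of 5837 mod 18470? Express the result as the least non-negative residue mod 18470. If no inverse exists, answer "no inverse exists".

2003

Run Euclid on (18470, 5837):
18470 = 3·5837 + 959
5837 = 6·959 + 83
959 = 11·83 + 46
83 = 1·46 + 37
46 = 1·37 + 9
37 = 4·9 + 1
9 = 9·1 + 0
gcd = 1, so the inverse exists. Back-substitute:
1 = 37 − 4·9
1 = −4·46 + 5·37
1 = 5·83 − 9·46
1 = −9·959 + 104·83
1 = 104·5837 − 633·959
1 = −633·18470 + 2003·5837
So 5837·2003 ≡ 1 (mod 18470).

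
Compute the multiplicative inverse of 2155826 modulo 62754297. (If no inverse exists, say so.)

47476031

Apply the Euclidean algorithm to 62754297 and 2155826:
62754297 = 29×2155826 + 235343
2155826 = 9×235343 + 37739
235343 = 6×37739 + 8909
37739 = 4×8909 + 2103
8909 = 4×2103 + 497
2103 = 4×497 + 115
497 = 4×115 + 37
115 = 3×37 + 4
37 = 9×4 + 1
4 = 4×1 + 0
Since gcd(2155826, 62754297) = 1, back-substitute to write 1 as a combination:
1 = 37 − 9·4
1 = −9·115 + 28·37
1 = 28·497 − 121·115
1 = −121·2103 + 512·497
1 = 512·8909 − 2169·2103
1 = −2169·37739 + 9188·8909
1 = 9188·235343 − 57297·37739
1 = −57297·2155826 + 524861·235343
1 = 524861·62754297 − 15278266·2155826
Hence 2155826⁻¹ ≡ -15278266 ≡ 47476031 (mod 62754297).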